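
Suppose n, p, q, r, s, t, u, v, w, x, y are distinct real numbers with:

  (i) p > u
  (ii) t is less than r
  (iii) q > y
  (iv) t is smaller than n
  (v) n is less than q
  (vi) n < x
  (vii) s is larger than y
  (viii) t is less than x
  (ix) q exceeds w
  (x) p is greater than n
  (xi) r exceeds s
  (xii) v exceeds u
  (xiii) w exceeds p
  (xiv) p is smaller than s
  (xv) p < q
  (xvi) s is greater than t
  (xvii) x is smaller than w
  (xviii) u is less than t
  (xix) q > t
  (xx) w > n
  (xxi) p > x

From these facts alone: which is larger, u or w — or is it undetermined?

w

The relevant relations are u < t; t < n; n < x; x < p; p < w.
Together: u < t < n < x < p < w.
So w is larger.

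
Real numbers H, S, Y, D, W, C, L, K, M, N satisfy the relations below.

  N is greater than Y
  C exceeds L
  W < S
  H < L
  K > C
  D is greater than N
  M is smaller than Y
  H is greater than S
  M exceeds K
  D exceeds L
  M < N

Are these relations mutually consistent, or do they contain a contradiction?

The single ordering W < S < H < L < C < K < M < Y < N < D satisfies every listed relation, so no contradiction arises.

consistent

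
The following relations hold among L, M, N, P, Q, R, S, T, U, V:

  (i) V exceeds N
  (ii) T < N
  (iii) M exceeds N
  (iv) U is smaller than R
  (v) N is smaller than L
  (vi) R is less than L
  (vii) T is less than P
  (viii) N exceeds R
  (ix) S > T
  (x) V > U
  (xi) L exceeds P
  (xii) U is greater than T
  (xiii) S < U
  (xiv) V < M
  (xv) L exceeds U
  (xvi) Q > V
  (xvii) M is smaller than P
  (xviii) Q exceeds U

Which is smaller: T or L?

T < S < U < R < N < V < M < P < L, by transitivity through S, U, R, N, V, M, P.
So T < L; T is the smaller of the two.

T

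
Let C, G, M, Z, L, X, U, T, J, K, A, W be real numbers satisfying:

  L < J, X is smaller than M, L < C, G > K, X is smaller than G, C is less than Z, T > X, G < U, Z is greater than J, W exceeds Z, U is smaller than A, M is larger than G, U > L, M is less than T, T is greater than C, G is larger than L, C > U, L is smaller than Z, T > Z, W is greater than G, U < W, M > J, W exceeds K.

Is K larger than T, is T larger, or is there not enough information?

K < G and G < U give K < U.
Then U < C extends the chain to C.
Then C < Z extends the chain to Z.
With Z < T: K < G < U < C < Z < T.
So T is larger.

T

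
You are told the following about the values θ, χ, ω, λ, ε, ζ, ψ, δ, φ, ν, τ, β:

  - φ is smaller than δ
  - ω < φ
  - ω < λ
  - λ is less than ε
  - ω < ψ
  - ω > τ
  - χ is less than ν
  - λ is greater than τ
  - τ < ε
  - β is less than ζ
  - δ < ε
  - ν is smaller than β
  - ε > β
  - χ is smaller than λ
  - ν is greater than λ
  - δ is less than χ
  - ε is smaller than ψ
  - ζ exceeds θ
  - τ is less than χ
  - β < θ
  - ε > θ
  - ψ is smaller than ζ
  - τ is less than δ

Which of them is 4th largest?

θ

The consecutive relations fix a unique order: τ < ω < φ < δ < χ < λ < ν < β < θ < ε < ψ < ζ.
The 4th largest is θ.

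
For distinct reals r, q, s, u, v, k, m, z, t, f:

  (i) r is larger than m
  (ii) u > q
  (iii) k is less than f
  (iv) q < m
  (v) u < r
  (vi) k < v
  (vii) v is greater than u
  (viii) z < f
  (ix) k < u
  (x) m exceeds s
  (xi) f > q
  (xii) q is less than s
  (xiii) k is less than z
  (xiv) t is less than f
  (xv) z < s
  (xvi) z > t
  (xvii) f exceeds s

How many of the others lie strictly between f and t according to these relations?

The relations place t below f. An element lies strictly between them when it is forced above t and also forced below f.
Above t: {z, s, m, r}. Below f: {q, k, z, s}.
Intersection: {z, s} — 2.

2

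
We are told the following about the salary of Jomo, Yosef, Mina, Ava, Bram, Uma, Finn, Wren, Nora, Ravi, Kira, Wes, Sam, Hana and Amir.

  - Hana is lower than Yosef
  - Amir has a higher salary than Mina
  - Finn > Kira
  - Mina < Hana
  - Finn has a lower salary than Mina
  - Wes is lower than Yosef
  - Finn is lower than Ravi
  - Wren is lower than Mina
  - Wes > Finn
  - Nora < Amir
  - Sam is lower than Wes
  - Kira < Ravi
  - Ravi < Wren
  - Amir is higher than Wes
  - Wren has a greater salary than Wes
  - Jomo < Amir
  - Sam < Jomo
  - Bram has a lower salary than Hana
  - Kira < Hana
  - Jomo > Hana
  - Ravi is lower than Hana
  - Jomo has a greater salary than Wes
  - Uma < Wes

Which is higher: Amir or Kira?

Kira < Finn and Finn < Wes give Kira < Wes.
With Wes < Wren: Kira < Finn < Wes < Wren.
Then Wren < Mina extends the chain to Mina.
Then Mina < Hana extends the chain to Hana.
Then Hana < Jomo extends the chain to Jomo.
With Jomo < Amir: Kira < Finn < Wes < Wren < Mina < Hana < Jomo < Amir.
So Kira < Amir; Amir is the higher of the two.

Amir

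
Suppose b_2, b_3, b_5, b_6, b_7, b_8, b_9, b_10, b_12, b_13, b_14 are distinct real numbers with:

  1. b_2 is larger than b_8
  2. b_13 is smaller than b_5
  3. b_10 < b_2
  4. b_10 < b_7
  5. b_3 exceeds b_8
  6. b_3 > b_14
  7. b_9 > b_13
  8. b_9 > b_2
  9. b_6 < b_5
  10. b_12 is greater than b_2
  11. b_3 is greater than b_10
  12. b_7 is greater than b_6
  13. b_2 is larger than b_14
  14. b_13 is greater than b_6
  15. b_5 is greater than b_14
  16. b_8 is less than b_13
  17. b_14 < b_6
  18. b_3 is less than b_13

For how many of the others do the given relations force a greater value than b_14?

8

From b_14 the given relations immediately reach b_6, b_3, b_2, b_5.
From those, b_13, b_7, b_12, b_9 — 8 in total.
No other element is forced above b_14 by the given relations, so the count is 8.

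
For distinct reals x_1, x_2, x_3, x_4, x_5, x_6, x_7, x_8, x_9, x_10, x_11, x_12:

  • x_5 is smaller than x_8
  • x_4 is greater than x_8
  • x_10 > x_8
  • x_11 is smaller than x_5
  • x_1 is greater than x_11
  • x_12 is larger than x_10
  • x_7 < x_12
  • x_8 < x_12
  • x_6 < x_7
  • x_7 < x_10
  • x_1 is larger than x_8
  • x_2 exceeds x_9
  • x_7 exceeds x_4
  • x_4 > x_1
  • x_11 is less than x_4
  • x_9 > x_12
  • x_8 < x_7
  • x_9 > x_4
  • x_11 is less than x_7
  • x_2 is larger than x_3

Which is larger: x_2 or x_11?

x_2

x_11 < x_5 < x_8 < x_1 < x_4 < x_7 < x_10 < x_12 < x_9 < x_2, by transitivity through x_5, x_8, x_1, x_4, x_7, x_10, x_12, x_9.
So x_11 < x_2; x_2 is the larger of the two.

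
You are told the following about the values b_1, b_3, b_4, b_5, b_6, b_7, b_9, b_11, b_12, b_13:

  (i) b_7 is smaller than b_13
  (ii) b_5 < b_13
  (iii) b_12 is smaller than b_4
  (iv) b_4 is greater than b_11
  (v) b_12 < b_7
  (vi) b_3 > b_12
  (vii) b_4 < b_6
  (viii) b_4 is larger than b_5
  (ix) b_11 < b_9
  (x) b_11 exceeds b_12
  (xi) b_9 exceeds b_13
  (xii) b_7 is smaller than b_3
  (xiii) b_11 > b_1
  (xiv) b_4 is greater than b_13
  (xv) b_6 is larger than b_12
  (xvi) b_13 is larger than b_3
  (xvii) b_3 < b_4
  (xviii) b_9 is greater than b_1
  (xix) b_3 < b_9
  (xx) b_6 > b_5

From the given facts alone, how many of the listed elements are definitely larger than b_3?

From b_3 the given relations immediately reach b_13, b_4, b_9.
From those, b_6 — 4 in total.
Nothing else is reachable above b_3; 4 in all.

4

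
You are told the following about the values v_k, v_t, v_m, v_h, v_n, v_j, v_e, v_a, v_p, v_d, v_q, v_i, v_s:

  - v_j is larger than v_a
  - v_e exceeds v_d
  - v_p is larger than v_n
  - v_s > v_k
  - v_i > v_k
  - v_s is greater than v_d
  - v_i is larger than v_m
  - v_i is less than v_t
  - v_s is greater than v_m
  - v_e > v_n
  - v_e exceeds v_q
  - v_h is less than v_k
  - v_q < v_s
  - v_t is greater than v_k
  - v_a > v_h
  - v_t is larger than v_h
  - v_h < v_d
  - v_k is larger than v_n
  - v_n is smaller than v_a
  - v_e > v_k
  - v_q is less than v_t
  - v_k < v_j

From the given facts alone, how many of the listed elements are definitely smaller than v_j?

From v_j the given relations immediately reach v_k, v_a.
From those, v_n, v_h — 4 in total.
No other element is forced below v_j by the given relations, so the count is 4.

4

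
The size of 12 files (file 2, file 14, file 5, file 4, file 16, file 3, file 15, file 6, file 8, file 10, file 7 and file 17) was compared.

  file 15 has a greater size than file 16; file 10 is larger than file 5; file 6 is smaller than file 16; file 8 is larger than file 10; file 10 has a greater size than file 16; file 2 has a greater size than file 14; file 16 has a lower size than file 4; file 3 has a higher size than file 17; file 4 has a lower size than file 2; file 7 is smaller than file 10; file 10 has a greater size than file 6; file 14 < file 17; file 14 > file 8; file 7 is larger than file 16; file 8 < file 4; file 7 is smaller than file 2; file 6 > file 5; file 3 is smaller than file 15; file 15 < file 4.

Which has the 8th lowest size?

Chaining the given pairs: file 5 < file 6 < file 16 < file 7 < file 10 < file 8 < file 14 < file 17 < file 3 < file 15 < file 4 < file 2.
The 8th smallest is file 17.

file 17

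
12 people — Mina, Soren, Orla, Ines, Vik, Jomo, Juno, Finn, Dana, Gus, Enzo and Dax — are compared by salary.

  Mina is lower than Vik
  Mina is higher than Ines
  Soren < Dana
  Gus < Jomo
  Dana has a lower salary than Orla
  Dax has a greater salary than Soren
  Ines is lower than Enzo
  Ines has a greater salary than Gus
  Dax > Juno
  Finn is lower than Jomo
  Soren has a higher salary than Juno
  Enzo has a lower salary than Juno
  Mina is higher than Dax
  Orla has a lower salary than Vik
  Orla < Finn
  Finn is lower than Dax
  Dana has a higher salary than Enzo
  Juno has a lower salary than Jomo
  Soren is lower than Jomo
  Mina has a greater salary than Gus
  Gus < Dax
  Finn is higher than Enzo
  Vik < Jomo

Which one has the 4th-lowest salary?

Juno

The consecutive relations fix a unique order: Gus < Ines < Enzo < Juno < Soren < Dana < Orla < Finn < Dax < Mina < Vik < Jomo.
Counting 4 from the smallest end gives Juno.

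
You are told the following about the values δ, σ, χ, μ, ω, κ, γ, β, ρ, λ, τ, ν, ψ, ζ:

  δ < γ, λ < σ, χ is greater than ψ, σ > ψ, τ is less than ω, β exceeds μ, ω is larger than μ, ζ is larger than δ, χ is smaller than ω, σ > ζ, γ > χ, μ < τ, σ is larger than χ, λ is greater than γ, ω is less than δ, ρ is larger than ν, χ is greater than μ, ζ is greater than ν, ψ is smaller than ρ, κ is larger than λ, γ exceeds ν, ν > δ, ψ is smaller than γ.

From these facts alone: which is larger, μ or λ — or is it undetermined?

μ < χ and χ < ω give μ < ω.
Then ω < δ extends the chain to δ.
Then δ < γ extends the chain to γ.
Then γ < λ extends the chain to λ.
So λ is larger.

λ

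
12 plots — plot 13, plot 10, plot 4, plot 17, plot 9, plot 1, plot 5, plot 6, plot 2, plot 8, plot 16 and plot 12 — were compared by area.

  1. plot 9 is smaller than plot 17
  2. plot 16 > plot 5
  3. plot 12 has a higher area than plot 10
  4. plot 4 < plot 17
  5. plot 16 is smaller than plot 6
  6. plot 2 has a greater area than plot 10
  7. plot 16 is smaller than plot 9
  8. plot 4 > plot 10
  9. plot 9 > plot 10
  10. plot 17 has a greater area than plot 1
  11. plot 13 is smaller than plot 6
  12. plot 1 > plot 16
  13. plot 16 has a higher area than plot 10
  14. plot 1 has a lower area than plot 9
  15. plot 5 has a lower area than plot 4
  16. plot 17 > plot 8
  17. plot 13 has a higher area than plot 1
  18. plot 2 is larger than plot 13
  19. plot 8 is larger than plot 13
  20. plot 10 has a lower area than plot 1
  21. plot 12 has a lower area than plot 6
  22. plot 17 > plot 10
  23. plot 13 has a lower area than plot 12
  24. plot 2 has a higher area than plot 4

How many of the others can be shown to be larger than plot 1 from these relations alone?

7

From plot 1 the given relations immediately reach plot 13, plot 9, plot 17.
From those, plot 12, plot 6, plot 8, plot 2 — 7 in total.
No other element is forced above plot 1 by the given relations, so the count is 7.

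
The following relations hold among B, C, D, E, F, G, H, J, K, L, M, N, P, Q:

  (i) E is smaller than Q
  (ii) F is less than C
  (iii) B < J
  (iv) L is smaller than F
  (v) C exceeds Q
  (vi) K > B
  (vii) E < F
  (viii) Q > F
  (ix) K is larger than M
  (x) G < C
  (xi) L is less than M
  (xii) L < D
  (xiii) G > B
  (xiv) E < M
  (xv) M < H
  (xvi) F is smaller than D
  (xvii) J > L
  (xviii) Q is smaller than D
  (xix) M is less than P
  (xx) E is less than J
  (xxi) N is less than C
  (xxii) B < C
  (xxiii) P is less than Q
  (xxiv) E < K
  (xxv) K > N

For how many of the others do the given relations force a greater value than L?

Directly above L: M, J, F, D.
One step further: P, H, Q, C, K (9 so far).
Nothing else is reachable above L; 9 in all.

9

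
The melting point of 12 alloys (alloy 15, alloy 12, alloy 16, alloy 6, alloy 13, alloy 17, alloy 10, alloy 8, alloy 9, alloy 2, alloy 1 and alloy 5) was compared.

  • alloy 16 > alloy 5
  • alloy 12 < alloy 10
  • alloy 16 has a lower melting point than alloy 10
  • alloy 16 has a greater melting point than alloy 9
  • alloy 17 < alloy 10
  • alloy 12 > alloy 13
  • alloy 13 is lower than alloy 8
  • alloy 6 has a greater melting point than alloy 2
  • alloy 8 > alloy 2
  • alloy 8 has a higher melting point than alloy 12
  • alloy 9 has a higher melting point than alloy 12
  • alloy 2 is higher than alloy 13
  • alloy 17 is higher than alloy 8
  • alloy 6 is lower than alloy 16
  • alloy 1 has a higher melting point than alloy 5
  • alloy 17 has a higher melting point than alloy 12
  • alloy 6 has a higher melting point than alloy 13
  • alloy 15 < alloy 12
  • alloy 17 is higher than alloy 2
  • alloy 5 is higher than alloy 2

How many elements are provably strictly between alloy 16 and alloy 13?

Chaining upward from alloy 13 reaches: alloy 2, alloy 12, alloy 5, alloy 6, alloy 9, alloy 1, alloy 8, alloy 17, alloy 10.
Chaining downward from alloy 16 reaches: alloy 15, alloy 2, alloy 12, alloy 5, alloy 6, alloy 9.
Strictly between alloy 13 and alloy 16 are those in both lists: alloy 2, alloy 12, alloy 5, alloy 6, alloy 9 — 5 elements.

5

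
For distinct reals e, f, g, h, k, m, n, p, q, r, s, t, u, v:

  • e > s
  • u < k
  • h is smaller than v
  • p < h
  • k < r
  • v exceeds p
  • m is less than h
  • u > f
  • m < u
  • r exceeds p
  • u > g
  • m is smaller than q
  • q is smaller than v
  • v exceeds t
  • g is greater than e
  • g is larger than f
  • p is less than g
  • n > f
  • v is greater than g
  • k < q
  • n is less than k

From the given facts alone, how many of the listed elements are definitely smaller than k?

From k the given relations immediately reach n, u.
From those, f, g, m — 5 in total.
From those, e, p — 7 in total.
From those, s — 8 in total.
No other element is forced below k by the given relations, so the count is 8.

8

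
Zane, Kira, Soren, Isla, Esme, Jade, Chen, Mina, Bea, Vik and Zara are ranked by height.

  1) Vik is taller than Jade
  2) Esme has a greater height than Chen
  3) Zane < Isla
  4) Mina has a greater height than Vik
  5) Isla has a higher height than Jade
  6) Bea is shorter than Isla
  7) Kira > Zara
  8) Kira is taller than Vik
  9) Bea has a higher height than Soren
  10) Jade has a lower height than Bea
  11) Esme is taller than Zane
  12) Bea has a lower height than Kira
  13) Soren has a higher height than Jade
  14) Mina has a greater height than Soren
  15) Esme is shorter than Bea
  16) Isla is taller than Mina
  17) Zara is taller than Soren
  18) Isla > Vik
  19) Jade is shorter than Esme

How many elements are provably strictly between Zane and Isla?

The relations place Zane below Isla. An element lies strictly between them when it is forced above Zane and also forced below Isla.
Above Zane: {Esme, Bea, Kira}. Below Isla: {Jade, Chen, Soren, Vik, Mina, Esme, Bea}.
Intersection: {Esme, Bea} — 2.

2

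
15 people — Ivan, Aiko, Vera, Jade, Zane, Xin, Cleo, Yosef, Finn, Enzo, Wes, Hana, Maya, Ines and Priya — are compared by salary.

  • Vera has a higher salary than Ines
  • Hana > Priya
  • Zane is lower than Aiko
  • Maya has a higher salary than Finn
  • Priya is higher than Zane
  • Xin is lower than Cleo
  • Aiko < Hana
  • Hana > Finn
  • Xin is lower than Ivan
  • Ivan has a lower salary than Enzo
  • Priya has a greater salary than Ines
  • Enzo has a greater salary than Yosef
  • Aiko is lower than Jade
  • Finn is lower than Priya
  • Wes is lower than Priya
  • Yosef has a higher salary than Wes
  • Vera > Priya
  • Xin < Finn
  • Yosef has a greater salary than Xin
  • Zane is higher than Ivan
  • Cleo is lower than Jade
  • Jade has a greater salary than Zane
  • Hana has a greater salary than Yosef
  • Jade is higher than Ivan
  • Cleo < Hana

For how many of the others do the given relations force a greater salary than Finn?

4

From Finn the given relations immediately reach Maya, Priya, Hana.
From those, Vera — 4 in total.
No other element is forced above Finn by the given relations, so the count is 4.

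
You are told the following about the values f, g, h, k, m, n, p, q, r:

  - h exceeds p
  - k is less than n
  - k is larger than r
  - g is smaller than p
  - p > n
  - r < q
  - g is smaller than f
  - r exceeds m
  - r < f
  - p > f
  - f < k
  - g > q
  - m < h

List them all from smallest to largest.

m < r < q < g < f < k < n < p < h

Nothing is placed below m, so it is least; from there m < r; r < q; q < g; g < f; f < k; k < n; n < p; p < h, each given directly.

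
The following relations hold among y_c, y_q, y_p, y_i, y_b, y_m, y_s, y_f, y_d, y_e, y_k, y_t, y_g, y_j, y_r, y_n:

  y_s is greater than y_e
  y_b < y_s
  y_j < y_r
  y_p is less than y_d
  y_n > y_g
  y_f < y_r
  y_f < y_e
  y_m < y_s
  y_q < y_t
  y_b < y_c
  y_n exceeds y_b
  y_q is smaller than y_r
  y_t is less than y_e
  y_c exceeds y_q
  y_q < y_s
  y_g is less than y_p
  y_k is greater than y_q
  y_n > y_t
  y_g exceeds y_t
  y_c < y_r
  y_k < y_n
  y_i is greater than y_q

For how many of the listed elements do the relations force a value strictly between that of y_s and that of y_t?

Chaining upward from y_t reaches: y_g, y_p, y_d, y_n, y_e.
Chaining downward from y_s reaches: y_q, y_f, y_b, y_m, y_e.
Strictly between y_t and y_s are those in both lists: y_e — 1 element.

1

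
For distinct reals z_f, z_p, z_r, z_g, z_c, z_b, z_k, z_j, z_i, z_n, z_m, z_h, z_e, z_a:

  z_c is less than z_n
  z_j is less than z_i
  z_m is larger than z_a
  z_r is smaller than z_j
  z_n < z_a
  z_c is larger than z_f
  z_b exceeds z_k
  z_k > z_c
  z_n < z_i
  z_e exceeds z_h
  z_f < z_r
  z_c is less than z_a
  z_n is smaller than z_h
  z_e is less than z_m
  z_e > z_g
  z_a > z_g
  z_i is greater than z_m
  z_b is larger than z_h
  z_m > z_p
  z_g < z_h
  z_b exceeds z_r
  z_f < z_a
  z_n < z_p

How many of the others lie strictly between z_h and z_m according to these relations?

1

The relations place z_h below z_m. An element lies strictly between them when it is forced above z_h and also forced below z_m.
Above z_h: {z_e, z_b, z_i}. Below z_m: {z_f, z_c, z_n, z_p, z_g, z_e, z_a}.
Intersection: {z_e} — 1.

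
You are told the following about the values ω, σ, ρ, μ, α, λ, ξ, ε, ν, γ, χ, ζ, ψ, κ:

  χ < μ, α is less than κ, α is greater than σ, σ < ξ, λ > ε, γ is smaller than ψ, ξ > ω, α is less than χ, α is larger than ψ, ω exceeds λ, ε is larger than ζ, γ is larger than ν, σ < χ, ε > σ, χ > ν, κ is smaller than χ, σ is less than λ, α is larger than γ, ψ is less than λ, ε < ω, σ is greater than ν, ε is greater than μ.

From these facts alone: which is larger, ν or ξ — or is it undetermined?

ξ

Link the given pairs in sequence: ν < γ; γ < α; α < κ; κ < χ; χ < μ; μ < ε; ε < λ; λ < ω; ω < ξ.
Together: ν < γ < α < κ < χ < μ < ε < λ < ω < ξ.
So ξ is larger.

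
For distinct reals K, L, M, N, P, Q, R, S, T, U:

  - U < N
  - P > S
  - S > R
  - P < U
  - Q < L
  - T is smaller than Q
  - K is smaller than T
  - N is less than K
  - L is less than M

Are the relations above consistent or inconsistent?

consistent

The single ordering R < S < P < U < N < K < T < Q < L < M satisfies every listed relation, so no contradiction arises.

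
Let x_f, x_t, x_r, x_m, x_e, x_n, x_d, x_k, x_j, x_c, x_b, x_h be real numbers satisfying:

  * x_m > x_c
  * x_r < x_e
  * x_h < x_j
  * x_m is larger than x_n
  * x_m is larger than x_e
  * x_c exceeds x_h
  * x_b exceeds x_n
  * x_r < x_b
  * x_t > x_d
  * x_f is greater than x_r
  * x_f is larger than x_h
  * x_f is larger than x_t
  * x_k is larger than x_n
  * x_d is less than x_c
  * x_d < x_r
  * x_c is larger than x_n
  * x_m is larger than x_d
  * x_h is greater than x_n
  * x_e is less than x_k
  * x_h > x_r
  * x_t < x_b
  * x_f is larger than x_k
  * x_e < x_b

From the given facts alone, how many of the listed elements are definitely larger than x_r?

The elements the relations force above x_r are x_h, x_c, x_e, x_j, x_k, x_f, x_b, x_m — no chain reaches any other.
That is 8.

8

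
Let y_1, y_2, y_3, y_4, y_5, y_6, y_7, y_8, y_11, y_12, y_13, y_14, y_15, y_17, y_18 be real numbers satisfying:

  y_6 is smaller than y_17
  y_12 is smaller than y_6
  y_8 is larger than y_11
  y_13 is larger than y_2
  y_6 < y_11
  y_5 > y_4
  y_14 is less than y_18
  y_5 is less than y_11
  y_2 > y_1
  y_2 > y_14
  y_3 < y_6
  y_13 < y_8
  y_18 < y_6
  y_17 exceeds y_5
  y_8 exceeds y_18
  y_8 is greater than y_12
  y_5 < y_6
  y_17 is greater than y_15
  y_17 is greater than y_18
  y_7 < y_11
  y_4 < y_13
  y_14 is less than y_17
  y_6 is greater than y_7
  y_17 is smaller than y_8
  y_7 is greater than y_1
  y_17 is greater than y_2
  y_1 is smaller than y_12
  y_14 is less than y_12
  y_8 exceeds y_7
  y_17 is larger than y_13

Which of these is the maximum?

Chaining downward from y_8: directly below it, y_18, y_12, y_13, y_7, y_11, y_17; then y_4, y_5, y_1, y_14, y_15, y_2, y_6; then y_3.
That covers every other element, and nothing is given above y_8, so y_8 is the maximum.

y_8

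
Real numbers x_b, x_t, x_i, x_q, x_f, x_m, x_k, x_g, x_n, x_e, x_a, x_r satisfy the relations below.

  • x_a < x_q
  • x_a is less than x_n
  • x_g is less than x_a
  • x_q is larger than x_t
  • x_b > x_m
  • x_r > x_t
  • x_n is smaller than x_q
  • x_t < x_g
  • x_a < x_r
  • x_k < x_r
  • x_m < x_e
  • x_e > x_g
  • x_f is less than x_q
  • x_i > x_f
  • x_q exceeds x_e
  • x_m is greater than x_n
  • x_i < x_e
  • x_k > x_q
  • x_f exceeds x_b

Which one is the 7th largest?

The consecutive relations fix a unique order: x_t < x_g < x_a < x_n < x_m < x_b < x_f < x_i < x_e < x_q < x_k < x_r.
Counting 7 from the largest end gives x_b.

x_b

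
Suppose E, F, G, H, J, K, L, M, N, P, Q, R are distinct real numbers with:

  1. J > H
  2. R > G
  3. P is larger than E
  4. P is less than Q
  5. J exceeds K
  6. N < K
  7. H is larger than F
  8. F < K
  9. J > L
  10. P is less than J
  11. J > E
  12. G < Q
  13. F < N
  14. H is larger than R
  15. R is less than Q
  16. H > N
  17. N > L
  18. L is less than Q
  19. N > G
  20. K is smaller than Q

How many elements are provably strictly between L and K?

1

Chaining upward from L reaches: N, H, J, Q.
Chaining downward from K reaches: G, F, N.
Strictly between L and K are those in both lists: N — 1 element.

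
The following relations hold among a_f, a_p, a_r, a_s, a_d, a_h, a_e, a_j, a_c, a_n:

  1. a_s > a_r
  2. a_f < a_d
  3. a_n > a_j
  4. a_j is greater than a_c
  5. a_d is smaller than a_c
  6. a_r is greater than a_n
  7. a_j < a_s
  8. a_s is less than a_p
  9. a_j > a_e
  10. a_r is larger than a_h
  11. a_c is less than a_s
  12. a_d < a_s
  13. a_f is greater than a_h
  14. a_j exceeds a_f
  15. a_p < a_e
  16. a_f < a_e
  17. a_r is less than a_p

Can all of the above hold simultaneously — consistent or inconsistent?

Chaining the given relations yields a_j < a_n < a_r < a_s < a_p < a_e, so a_j < a_e. But one relation states a_e < a_j. These cannot both hold.

inconsistent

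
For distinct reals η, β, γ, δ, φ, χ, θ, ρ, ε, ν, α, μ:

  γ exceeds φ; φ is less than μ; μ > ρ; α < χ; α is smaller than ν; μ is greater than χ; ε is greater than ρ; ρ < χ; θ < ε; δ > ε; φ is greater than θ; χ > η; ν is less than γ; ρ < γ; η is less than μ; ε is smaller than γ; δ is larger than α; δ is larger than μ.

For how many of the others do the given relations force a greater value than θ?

The elements the relations force above θ are φ, ε, γ, μ, δ — no chain reaches any other.
That is 5.

5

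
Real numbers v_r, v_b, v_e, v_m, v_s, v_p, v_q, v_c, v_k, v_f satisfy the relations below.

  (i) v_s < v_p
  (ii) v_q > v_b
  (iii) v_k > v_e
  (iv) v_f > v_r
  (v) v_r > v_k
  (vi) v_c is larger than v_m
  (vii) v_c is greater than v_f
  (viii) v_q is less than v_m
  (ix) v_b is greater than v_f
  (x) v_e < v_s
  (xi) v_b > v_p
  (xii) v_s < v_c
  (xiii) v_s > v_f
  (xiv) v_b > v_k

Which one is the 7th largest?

v_f

Piecing the relations together gives one ordering: v_e < v_k < v_r < v_f < v_s < v_p < v_b < v_q < v_m < v_c.
Counting 7 from the largest end gives v_f.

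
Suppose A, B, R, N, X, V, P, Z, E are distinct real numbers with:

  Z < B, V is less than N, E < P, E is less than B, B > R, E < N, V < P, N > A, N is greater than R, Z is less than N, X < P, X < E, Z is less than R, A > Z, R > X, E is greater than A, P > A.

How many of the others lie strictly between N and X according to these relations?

2

Chaining upward from X reaches: E, R, P, B.
Chaining downward from N reaches: Z, A, E, V, R.
Strictly between X and N are those in both lists: E, R — 2 elements.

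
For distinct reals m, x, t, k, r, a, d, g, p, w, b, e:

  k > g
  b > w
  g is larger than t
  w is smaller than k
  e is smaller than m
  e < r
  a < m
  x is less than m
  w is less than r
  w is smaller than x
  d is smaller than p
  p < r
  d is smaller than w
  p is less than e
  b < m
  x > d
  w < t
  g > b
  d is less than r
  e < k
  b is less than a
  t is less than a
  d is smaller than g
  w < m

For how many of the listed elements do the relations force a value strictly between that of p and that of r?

1

Chaining upward from p reaches: e, m, k.
Chaining downward from r reaches: d, w, e.
Strictly between p and r are those in both lists: e — 1 element.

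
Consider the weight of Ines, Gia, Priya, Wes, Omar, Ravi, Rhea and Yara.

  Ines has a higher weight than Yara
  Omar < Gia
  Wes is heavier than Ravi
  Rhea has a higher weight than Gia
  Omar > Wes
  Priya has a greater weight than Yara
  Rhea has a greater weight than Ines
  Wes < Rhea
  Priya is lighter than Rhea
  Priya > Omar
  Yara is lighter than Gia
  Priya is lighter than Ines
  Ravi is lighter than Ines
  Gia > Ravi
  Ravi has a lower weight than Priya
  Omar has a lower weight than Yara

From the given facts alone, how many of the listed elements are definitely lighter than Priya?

4

Directly below Priya: Ravi, Omar, Yara.
One step further: Wes (4 so far).
Nothing else is reachable below Priya; 4 in all.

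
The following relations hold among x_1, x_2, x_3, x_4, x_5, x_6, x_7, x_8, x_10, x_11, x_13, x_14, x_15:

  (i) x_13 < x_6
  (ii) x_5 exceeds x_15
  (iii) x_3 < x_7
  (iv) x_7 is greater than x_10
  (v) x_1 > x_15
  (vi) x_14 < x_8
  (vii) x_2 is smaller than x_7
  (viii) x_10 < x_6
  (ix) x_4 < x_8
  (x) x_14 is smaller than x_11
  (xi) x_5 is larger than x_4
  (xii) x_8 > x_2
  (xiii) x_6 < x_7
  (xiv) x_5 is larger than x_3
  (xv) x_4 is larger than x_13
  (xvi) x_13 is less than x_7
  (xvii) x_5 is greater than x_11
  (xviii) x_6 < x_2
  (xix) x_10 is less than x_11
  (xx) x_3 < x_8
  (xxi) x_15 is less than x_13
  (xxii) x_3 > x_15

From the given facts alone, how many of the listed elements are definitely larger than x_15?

The elements the relations force above x_15 are x_13, x_6, x_2, x_4, x_3, x_5, x_1, x_7, x_8 — no chain reaches any other.
That is 9.

9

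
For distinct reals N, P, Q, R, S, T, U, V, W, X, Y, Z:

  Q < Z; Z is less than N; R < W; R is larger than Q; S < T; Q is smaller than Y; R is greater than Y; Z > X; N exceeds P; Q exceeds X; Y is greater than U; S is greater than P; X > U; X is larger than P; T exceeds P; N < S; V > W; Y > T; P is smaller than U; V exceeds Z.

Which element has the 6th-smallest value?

N

Chaining the given pairs: P < U < X < Q < Z < N < S < T < Y < R < W < V.
The 6th smallest is N.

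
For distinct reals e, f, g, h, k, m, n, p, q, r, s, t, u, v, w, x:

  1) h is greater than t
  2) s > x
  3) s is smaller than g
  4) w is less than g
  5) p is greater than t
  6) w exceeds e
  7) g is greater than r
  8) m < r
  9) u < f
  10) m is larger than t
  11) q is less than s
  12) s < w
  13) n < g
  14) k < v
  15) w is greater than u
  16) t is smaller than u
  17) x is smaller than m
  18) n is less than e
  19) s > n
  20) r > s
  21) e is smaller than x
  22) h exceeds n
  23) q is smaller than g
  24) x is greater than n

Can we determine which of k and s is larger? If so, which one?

undetermined

Following every chain through k: above k we get v.
s is not reached, and no chain runs the other way from s to k.
So the given relations leave the order of k and s undetermined.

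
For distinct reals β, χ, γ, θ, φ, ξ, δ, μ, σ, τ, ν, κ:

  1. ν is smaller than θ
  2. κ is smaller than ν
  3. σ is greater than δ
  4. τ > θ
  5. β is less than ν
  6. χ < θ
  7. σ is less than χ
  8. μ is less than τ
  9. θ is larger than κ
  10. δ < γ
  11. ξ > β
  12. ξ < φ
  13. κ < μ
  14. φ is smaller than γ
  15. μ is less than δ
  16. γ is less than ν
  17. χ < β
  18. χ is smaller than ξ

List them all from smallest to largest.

The consecutive links are each given: κ < μ; μ < δ; δ < σ; σ < χ; χ < β; β < ξ; ξ < φ; φ < γ; γ < ν; ν < θ; θ < τ.

κ < μ < δ < σ < χ < β < ξ < φ < γ < ν < θ < τ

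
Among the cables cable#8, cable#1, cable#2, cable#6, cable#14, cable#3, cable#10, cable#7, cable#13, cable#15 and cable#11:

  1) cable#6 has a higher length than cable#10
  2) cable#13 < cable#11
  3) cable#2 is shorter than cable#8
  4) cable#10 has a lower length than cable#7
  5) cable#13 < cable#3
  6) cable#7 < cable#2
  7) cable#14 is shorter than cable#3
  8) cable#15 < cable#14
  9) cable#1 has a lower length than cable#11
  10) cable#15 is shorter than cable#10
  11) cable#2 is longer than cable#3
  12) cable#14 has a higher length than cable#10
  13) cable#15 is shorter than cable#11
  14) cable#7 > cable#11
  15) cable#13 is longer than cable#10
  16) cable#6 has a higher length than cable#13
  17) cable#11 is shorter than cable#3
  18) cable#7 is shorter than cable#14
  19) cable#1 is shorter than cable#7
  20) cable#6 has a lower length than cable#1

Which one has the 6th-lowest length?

The consecutive relations fix a unique order: cable#15 < cable#10 < cable#13 < cable#6 < cable#1 < cable#11 < cable#7 < cable#14 < cable#3 < cable#2 < cable#8.
The 6th smallest is cable#11.

cable#11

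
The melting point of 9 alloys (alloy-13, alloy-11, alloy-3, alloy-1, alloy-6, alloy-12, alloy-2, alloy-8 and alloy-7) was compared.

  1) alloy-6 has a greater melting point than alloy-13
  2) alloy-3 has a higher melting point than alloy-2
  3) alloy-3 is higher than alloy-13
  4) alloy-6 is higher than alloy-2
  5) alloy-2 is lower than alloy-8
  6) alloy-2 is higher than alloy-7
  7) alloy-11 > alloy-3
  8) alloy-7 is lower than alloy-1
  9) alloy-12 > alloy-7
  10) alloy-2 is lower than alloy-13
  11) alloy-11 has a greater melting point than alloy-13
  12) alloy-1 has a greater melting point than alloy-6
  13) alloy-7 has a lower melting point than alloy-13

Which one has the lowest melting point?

alloy-7

Chaining upward from alloy-7: directly above it, alloy-2, alloy-13, alloy-1, alloy-12; then alloy-6, alloy-3, alloy-11, alloy-8.
That covers every other element, and nothing is given below alloy-7, so alloy-7 is the lowest melting point.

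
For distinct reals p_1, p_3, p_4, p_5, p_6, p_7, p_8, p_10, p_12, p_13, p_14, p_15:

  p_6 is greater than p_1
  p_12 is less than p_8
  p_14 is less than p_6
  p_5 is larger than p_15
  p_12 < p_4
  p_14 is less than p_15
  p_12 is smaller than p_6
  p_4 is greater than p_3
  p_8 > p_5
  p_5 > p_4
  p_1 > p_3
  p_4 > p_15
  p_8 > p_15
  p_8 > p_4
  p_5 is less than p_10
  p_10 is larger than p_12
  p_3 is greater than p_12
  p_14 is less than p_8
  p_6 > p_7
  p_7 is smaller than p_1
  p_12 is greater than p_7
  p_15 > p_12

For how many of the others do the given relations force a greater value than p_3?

6

Directly above p_3: p_4, p_1.
One step further: p_5, p_8, p_6 (5 so far).
One step further: p_10 (6 so far).
Nothing else is reachable above p_3; 6 in all.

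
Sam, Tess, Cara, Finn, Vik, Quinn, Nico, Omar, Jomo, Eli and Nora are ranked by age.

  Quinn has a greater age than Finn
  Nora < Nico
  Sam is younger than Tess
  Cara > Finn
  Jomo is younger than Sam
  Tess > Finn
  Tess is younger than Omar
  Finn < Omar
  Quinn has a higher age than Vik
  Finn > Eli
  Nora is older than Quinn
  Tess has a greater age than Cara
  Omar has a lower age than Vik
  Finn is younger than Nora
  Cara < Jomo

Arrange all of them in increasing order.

Each adjacent pair is fixed by a given relation: Eli < Finn; Finn < Cara; Cara < Jomo; Jomo < Sam; Sam < Tess; Tess < Omar; Omar < Vik; Vik < Quinn; Quinn < Nora; Nora < Nico. Chaining them end to end gives the full order.

Eli < Finn < Cara < Jomo < Sam < Tess < Omar < Vik < Quinn < Nora < Nico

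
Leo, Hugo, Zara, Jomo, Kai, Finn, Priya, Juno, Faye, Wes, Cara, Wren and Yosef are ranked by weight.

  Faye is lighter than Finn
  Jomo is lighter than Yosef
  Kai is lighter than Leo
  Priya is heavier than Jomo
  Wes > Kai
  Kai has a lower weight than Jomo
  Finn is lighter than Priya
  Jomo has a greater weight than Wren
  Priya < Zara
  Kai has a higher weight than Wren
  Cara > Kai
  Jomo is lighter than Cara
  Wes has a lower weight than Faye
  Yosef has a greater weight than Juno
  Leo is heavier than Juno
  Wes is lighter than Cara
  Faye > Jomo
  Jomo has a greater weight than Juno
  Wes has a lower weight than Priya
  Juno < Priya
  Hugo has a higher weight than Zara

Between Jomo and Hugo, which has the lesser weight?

Jomo

Following the relations from Jomo: Jomo < Faye < Finn < Priya < Zara < Hugo.
So Jomo < Hugo; Jomo is the lighter of the two.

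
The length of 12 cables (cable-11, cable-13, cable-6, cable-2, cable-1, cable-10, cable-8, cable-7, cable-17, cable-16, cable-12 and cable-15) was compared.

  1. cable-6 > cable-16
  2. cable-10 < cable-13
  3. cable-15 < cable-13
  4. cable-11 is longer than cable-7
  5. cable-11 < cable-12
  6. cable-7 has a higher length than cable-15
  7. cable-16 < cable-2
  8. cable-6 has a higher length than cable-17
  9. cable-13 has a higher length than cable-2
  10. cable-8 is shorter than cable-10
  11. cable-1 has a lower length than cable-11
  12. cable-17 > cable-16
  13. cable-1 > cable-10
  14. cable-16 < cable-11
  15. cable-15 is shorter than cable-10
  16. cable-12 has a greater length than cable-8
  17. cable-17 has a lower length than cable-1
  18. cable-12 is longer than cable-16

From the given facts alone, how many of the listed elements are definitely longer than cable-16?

The elements the relations force above cable-16 are cable-17, cable-6, cable-2, cable-1, cable-11, cable-12, cable-13 — no chain reaches any other.
That is 7.

7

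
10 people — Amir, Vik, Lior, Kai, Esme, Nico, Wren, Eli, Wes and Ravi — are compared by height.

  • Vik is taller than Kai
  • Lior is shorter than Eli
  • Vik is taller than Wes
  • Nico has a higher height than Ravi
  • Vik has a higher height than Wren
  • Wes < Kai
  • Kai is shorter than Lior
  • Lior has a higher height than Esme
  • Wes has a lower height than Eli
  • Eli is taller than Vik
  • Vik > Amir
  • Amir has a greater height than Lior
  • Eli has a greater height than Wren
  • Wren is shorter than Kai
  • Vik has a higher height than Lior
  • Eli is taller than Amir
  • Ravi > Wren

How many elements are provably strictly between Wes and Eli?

The relations place Wes below Eli. An element lies strictly between them when it is forced above Wes and also forced below Eli.
Above Wes: {Kai, Lior, Amir, Vik}. Below Eli: {Wren, Kai, Esme, Lior, Amir, Vik}.
Intersection: {Kai, Lior, Amir, Vik} — 4.

4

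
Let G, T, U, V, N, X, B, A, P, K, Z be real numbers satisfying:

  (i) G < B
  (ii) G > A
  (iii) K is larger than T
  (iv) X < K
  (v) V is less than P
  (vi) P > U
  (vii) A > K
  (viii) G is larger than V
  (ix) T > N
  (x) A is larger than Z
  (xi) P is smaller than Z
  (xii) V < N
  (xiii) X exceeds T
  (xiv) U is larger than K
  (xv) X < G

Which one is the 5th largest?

Chaining the given pairs: V < N < T < X < K < U < P < Z < A < G < B.
Counting 5 from the largest end gives P.

P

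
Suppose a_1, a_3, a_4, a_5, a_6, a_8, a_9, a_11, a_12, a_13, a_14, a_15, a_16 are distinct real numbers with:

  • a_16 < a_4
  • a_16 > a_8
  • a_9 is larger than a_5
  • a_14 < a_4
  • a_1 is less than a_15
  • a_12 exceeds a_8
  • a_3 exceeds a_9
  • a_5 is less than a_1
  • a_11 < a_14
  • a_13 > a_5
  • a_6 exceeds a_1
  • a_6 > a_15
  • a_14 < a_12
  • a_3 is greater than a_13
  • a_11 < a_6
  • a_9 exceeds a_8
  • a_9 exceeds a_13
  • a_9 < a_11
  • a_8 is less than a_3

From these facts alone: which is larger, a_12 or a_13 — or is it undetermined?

a_12

Link the given pairs in sequence: a_13 < a_9; a_9 < a_11; a_11 < a_14; a_14 < a_12.
Chaining these gives a_13 < a_9 < a_11 < a_14 < a_12.
So a_12 is larger.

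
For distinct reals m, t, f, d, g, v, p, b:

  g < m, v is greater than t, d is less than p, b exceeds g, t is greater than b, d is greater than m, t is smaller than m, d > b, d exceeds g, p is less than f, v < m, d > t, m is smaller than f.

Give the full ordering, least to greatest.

g < b < t < v < m < d < p < f

Each adjacent pair is fixed by a given relation: g < b; b < t; t < v; v < m; m < d; d < p; p < f. Chaining them end to end gives the full order.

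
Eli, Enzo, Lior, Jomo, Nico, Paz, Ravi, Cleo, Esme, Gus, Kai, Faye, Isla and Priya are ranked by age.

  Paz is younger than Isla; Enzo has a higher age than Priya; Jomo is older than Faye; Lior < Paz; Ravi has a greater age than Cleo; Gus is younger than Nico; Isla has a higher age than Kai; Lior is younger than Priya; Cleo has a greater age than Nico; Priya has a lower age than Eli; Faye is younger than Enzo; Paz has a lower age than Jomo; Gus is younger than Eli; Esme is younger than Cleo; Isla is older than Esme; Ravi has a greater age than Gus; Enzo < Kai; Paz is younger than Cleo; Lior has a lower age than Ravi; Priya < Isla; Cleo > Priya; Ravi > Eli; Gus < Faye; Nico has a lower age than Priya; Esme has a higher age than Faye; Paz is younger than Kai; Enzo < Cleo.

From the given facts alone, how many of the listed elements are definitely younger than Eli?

Directly below Eli: Gus, Priya.
One step further: Lior, Nico (4 so far).
Nothing else is reachable below Eli; 4 in all.

4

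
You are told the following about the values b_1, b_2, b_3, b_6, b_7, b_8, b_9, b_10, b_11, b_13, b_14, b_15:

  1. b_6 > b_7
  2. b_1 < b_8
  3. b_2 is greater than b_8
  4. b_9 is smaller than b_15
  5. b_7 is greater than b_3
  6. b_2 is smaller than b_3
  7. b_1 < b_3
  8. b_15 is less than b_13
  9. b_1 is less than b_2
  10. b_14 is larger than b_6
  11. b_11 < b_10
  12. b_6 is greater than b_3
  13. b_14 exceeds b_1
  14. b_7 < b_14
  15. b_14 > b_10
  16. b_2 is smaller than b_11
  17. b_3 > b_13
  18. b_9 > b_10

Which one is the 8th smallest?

Chaining the given pairs: b_1 < b_8 < b_2 < b_11 < b_10 < b_9 < b_15 < b_13 < b_3 < b_7 < b_6 < b_14.
The 8th smallest is b_13.

b_13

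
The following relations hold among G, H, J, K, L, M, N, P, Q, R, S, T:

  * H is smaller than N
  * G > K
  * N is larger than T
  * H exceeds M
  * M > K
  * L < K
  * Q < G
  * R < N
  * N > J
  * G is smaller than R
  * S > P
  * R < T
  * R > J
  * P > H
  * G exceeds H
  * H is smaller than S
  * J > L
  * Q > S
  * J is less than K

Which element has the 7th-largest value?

Chaining the given pairs: L < J < K < M < H < P < S < Q < G < R < T < N.
Counting 7 from the largest end gives P.

P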